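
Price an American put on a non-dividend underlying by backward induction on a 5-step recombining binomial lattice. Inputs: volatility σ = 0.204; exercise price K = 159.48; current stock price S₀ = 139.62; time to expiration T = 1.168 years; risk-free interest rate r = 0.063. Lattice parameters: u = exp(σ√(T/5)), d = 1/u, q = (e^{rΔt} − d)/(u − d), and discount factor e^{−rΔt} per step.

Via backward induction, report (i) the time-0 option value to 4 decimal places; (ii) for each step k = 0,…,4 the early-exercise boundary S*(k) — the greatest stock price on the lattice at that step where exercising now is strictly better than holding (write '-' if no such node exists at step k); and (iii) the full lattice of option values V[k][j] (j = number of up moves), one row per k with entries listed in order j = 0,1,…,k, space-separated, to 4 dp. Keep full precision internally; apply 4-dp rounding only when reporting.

Δt=0.23360  u=1.10362  d=0.90611  q=0.55043  discount=0.98539
step 5 (expiry): payoffs max(K−S,0) = 74.2003 55.6109 32.9693 5.3923 0.0000 0.0000
step 4: (k=4,j=0): S=94.1165, (K−S)⁺=65.3635, hold=63.0336 ⇒ V=65.3635 exercise | (k=4,j=1): S=114.6322, (K−S)⁺=44.8478, hold=42.5179 ⇒ V=44.8478 exercise | (k=4,j=2): S=139.6200, (K−S)⁺=19.8600, hold=17.5302 ⇒ V=19.8600 exercise | (k=4,j=3): S=170.0546, (K−S)⁺=0.0000, hold=2.3888 ⇒ V=2.3888 continue | (k=4,j=4): S=207.1235, (K−S)⁺=0.0000, hold=0.0000 ⇒ V=0.0000 continue  boundary S*=139.6200
step 3: (k=3,j=0): S=103.8691, (K−S)⁺=55.6109, hold=53.2810 ⇒ V=55.6109 exercise | (k=3,j=1): S=126.5107, (K−S)⁺=32.9693, hold=30.6395 ⇒ V=32.9693 exercise | (k=3,j=2): S=154.0877, (K−S)⁺=5.3923, hold=10.0936 ⇒ V=10.0936 continue | (k=3,j=3): S=187.6761, (K−S)⁺=0.0000, hold=1.0582 ⇒ V=1.0582 continue  boundary S*=126.5107
step 2: (k=2,j=0): S=114.6322, (K−S)⁺=44.8478, hold=42.5179 ⇒ V=44.8478 exercise | (k=2,j=1): S=139.6200, (K−S)⁺=19.8600, hold=20.0801 ⇒ V=20.0801 continue | (k=2,j=2): S=170.0546, (K−S)⁺=0.0000, hold=5.0455 ⇒ V=5.0455 continue  boundary S*=114.6322
step 1: (k=1,j=0): S=126.5107, (K−S)⁺=32.9693, hold=30.7589 ⇒ V=32.9693 exercise | (k=1,j=1): S=154.0877, (K−S)⁺=5.3923, hold=11.6321 ⇒ V=11.6321 continue  boundary S*=126.5107
step 0: (k=0,j=0): S=139.6200, (K−S)⁺=19.8600, hold=20.9146 ⇒ V=20.9146 continue  boundary S*=-

price = 20.9146
boundary = - 126.5107 114.6322 126.5107 139.6200
tree:
20.9146
32.9693 11.6321
44.8478 20.0801 5.0455
55.6109 32.9693 10.0936 1.0582
65.3635 44.8478 19.8600 2.3888 0.0000
74.2003 55.6109 32.9693 5.3923 0.0000 0.0000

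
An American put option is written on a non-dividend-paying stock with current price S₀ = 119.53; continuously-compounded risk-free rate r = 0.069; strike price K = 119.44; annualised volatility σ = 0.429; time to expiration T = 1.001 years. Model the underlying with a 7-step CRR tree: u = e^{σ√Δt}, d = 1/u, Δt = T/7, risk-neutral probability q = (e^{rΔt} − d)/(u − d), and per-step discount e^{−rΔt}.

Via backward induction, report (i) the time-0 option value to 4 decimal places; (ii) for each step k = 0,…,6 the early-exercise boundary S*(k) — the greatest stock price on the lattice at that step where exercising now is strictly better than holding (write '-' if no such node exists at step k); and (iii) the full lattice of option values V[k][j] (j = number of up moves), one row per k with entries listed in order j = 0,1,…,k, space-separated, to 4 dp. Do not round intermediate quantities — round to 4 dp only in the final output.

params: Δt=0.14300 u=1.17613 d=0.85025 q=0.48996 e^(-rΔt)=0.99018
t_7 payoffs: 81.0433 66.3266 45.9695 17.8099 0.0000 0.0000 0.0000 0.0000
t_6: node(6,0) S=45.1595 payoff=74.2805 vs cont=73.1078 → 74.2805 [stop]  node(6,1) S=62.4681 payoff=56.9719 vs cont=55.7992 → 56.9719 [stop]  node(6,2) S=86.4107 payoff=33.0293 vs cont=31.8566 → 33.0293 [stop]  node(6,3) S=119.5300 payoff=0.0000 vs cont=8.9946 → 8.9946 [wait]  node(6,4) S=165.3431 payoff=0.0000 vs cont=0.0000 → 0.0000 [wait]  node(6,5) S=228.7154 payoff=0.0000 vs cont=0.0000 → 0.0000 [wait]  node(6,6) S=316.3769 payoff=0.0000 vs cont=0.0000 → 0.0000 [wait]  ⇒ S*(6)=86.4107
t_5: node(5,0) S=53.1134 payoff=66.3266 vs cont=65.1539 → 66.3266 [stop]  node(5,1) S=73.4705 payoff=45.9695 vs cont=44.7968 → 45.9695 [stop]  node(5,2) S=101.6301 payoff=17.8099 vs cont=21.0446 → 21.0446 [wait]  node(5,3) S=140.5826 payoff=0.0000 vs cont=4.5426 → 4.5426 [wait]  node(5,4) S=194.4647 payoff=0.0000 vs cont=0.0000 → 0.0000 [wait]  node(5,5) S=268.9987 payoff=0.0000 vs cont=0.0000 → 0.0000 [wait]  ⇒ S*(5)=73.4705
t_4: node(4,0) S=62.4681 payoff=56.9719 vs cont=55.7992 → 56.9719 [stop]  node(4,1) S=86.4107 payoff=33.0293 vs cont=33.4259 → 33.4259 [wait]  node(4,2) S=119.5300 payoff=0.0000 vs cont=12.8320 → 12.8320 [wait]  node(4,3) S=165.3431 payoff=0.0000 vs cont=2.2941 → 2.2941 [wait]  node(4,4) S=228.7154 payoff=0.0000 vs cont=0.0000 → 0.0000 [wait]  ⇒ S*(4)=62.4681
t_3: node(3,0) S=73.4705 payoff=45.9695 vs cont=44.9892 → 45.9695 [stop]  node(3,1) S=101.6301 payoff=17.8099 vs cont=23.1066 → 23.1066 [wait]  node(3,2) S=140.5826 payoff=0.0000 vs cont=7.5936 → 7.5936 [wait]  node(3,3) S=194.4647 payoff=0.0000 vs cont=1.1586 → 1.1586 [wait]  ⇒ S*(3)=73.4705
t_2: node(2,0) S=86.4107 payoff=33.0293 vs cont=34.4262 → 34.4262 [wait]  node(2,1) S=119.5300 payoff=0.0000 vs cont=15.3536 → 15.3536 [wait]  node(2,2) S=165.3431 payoff=0.0000 vs cont=4.3971 → 4.3971 [wait]  ⇒ S*(2)=-
t_1: node(1,0) S=101.6301 payoff=17.8099 vs cont=24.8351 → 24.8351 [wait]  node(1,1) S=140.5826 payoff=0.0000 vs cont=9.8873 → 9.8873 [wait]  ⇒ S*(1)=-
t_0: node(0,0) S=119.5300 payoff=0.0000 vs cont=17.3394 → 17.3394 [wait]  ⇒ S*(0)=-

price = 17.3394
boundary = - - - 73.4705 62.4681 73.4705 86.4107
tree:
17.3394
24.8351 9.8873
34.4262 15.3536 4.3971
45.9695 23.1066 7.5936 1.1586
56.9719 33.4259 12.8320 2.2941 0.0000
66.3266 45.9695 21.0446 4.5426 0.0000 0.0000
74.2805 56.9719 33.0293 8.9946 0.0000 0.0000 0.0000
81.0433 66.3266 45.9695 17.8099 0.0000 0.0000 0.0000 0.0000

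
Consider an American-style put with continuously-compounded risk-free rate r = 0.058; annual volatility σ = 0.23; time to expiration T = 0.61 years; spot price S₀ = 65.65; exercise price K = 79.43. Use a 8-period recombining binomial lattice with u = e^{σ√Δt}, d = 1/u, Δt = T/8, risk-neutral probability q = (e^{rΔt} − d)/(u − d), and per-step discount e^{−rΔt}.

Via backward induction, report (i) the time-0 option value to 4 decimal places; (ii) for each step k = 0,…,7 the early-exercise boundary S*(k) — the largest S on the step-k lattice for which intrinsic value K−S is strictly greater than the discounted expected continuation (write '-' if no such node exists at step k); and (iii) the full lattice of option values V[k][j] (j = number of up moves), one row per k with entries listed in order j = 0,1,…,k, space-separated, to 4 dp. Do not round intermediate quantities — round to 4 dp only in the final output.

price = 13.7800
boundary = 65.6500 61.6102 65.6500 61.6102 65.6500 61.6102 65.6500 69.9547
tree:
13.7800
17.8198 10.1020
21.6111 13.7800 6.7796
25.1690 17.8198 9.8560 3.9863
28.5080 21.6111 13.7800 6.3035 1.8727
31.6416 25.1690 17.8198 9.5685 3.3314 0.5368
34.5823 28.5080 21.6111 13.7800 5.7471 1.1210 0.0000
37.3420 31.6416 25.1690 17.8198 9.4753 2.3409 0.0000 0.0000
39.9320 34.5823 28.5080 21.6111 13.7800 4.8883 0.0000 0.0000 0.0000

Δt=0.07625  u=1.06557  d=0.93846  q=0.51900  discount=0.99559
step 8 (expiry): payoffs max(K−S,0) = 39.9320 34.5823 28.5080 21.6111 13.7800 4.8883 0.0000 0.0000 0.0000
step 7: (k=7,j=0): S=42.0880, (K−S)⁺=37.3420, hold=36.9915 ⇒ V=37.3420 exercise | (k=7,j=1): S=47.7884, (K−S)⁺=31.6416, hold=31.2911 ⇒ V=31.6416 exercise | (k=7,j=2): S=54.2610, (K−S)⁺=25.1690, hold=24.8185 ⇒ V=25.1690 exercise | (k=7,j=3): S=61.6102, (K−S)⁺=17.8198, hold=17.4693 ⇒ V=17.8198 exercise | (k=7,j=4): S=69.9547, (K−S)⁺=9.4753, hold=9.1248 ⇒ V=9.4753 exercise | (k=7,j=5): S=79.4295, (K−S)⁺=0.0005, hold=2.3409 ⇒ V=2.3409 continue | (k=7,j=6): S=90.1876, (K−S)⁺=0.0000, hold=0.0000 ⇒ V=0.0000 continue | (k=7,j=7): S=102.4027, (K−S)⁺=0.0000, hold=0.0000 ⇒ V=0.0000 continue  boundary S*=69.9547
step 6: (k=6,j=0): S=44.8477, (K−S)⁺=34.5823, hold=34.2318 ⇒ V=34.5823 exercise | (k=6,j=1): S=50.9220, (K−S)⁺=28.5080, hold=28.1575 ⇒ V=28.5080 exercise | (k=6,j=2): S=57.8189, (K−S)⁺=21.6111, hold=21.2606 ⇒ V=21.6111 exercise | (k=6,j=3): S=65.6500, (K−S)⁺=13.7800, hold=13.4295 ⇒ V=13.7800 exercise | (k=6,j=4): S=74.5417, (K−S)⁺=4.8883, hold=5.7471 ⇒ V=5.7471 continue | (k=6,j=5): S=84.6378, (K−S)⁺=0.0000, hold=1.1210 ⇒ V=1.1210 continue | (k=6,j=6): S=96.1013, (K−S)⁺=0.0000, hold=0.0000 ⇒ V=0.0000 continue  boundary S*=65.6500
step 5: (k=5,j=0): S=47.7884, (K−S)⁺=31.6416, hold=31.2911 ⇒ V=31.6416 exercise | (k=5,j=1): S=54.2610, (K−S)⁺=25.1690, hold=24.8185 ⇒ V=25.1690 exercise | (k=5,j=2): S=61.6102, (K−S)⁺=17.8198, hold=17.4693 ⇒ V=17.8198 exercise | (k=5,j=3): S=69.9547, (K−S)⁺=9.4753, hold=9.5685 ⇒ V=9.5685 continue | (k=5,j=4): S=79.4295, (K−S)⁺=0.0005, hold=3.3314 ⇒ V=3.3314 continue | (k=5,j=5): S=90.1876, (K−S)⁺=0.0000, hold=0.5368 ⇒ V=0.5368 continue  boundary S*=61.6102
step 4: (k=4,j=0): S=50.9220, (K−S)⁺=28.5080, hold=28.1575 ⇒ V=28.5080 exercise | (k=4,j=1): S=57.8189, (K−S)⁺=21.6111, hold=21.2606 ⇒ V=21.6111 exercise | (k=4,j=2): S=65.6500, (K−S)⁺=13.7800, hold=13.4777 ⇒ V=13.7800 exercise | (k=4,j=3): S=74.5417, (K−S)⁺=4.8883, hold=6.3035 ⇒ V=6.3035 continue | (k=4,j=4): S=84.6378, (K−S)⁺=0.0000, hold=1.8727 ⇒ V=1.8727 continue  boundary S*=65.6500
step 3: (k=3,j=0): S=54.2610, (K−S)⁺=25.1690, hold=24.8185 ⇒ V=25.1690 exercise | (k=3,j=1): S=61.6102, (K−S)⁺=17.8198, hold=17.4693 ⇒ V=17.8198 exercise | (k=3,j=2): S=69.9547, (K−S)⁺=9.4753, hold=9.8560 ⇒ V=9.8560 continue | (k=3,j=3): S=79.4295, (K−S)⁺=0.0005, hold=3.9863 ⇒ V=3.9863 continue  boundary S*=61.6102
step 2: (k=2,j=0): S=57.8189, (K−S)⁺=21.6111, hold=21.2606 ⇒ V=21.6111 exercise | (k=2,j=1): S=65.6500, (K−S)⁺=13.7800, hold=13.6262 ⇒ V=13.7800 exercise | (k=2,j=2): S=74.5417, (K−S)⁺=4.8883, hold=6.7796 ⇒ V=6.7796 continue  boundary S*=65.6500
step 1: (k=1,j=0): S=61.6102, (K−S)⁺=17.8198, hold=17.4693 ⇒ V=17.8198 exercise | (k=1,j=1): S=69.9547, (K−S)⁺=9.4753, hold=10.1020 ⇒ V=10.1020 continue  boundary S*=61.6102
step 0: (k=0,j=0): S=65.6500, (K−S)⁺=13.7800, hold=13.7533 ⇒ V=13.7800 exercise  boundary S*=65.6500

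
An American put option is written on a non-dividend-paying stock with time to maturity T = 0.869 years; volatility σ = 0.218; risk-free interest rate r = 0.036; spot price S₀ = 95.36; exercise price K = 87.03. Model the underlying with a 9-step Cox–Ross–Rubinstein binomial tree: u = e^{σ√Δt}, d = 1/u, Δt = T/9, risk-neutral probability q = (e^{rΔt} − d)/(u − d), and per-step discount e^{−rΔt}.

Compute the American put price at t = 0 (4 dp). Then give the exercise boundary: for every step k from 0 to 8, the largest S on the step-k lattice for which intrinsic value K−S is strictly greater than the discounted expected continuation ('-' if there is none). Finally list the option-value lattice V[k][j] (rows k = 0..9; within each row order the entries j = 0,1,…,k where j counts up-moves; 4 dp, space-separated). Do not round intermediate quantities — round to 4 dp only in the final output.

price = 3.1403
boundary = - - - - - 67.9627 72.7260 67.9627 72.7260
tree:
3.1403
4.8068 1.5527
7.1588 2.5686 0.5824
10.3247 4.1509 1.0584 0.1267
14.3405 6.5177 1.8938 0.2589 0.0000
19.0673 9.8746 3.3210 0.5288 0.0000 0.0000
23.5186 14.3040 5.6652 1.0801 0.0000 0.0000 0.0000
27.6784 19.0673 9.2875 2.2064 0.0000 0.0000 0.0000 0.0000
31.5657 23.5186 14.3040 4.5071 0.0000 0.0000 0.0000 0.0000 0.0000
35.1984 27.6784 19.0673 9.2068 0.0000 0.0000 0.0000 0.0000 0.0000 0.0000

Δt=0.09656  u=1.07009  d=0.93450  q=0.50875  discount=0.99653
step 9 (expiry): payoffs max(K−S,0) = 35.1984 27.6784 19.0673 9.2068 0.0000 0.0000 0.0000 0.0000 0.0000 0.0000
step 8: (k=8,j=0): S=55.4643, (K−S)⁺=31.5657, hold=31.2637 ⇒ V=31.5657 exercise | (k=8,j=1): S=63.5114, (K−S)⁺=23.5186, hold=23.2166 ⇒ V=23.5186 exercise | (k=8,j=2): S=72.7260, (K−S)⁺=14.3040, hold=14.0020 ⇒ V=14.3040 exercise | (k=8,j=3): S=83.2776, (K−S)⁺=3.7524, hold=4.5071 ⇒ V=4.5071 continue | (k=8,j=4): S=95.3600, (K−S)⁺=0.0000, hold=0.0000 ⇒ V=0.0000 continue | (k=8,j=5): S=109.1954, (K−S)⁺=0.0000, hold=0.0000 ⇒ V=0.0000 continue | (k=8,j=6): S=125.0382, (K−S)⁺=0.0000, hold=0.0000 ⇒ V=0.0000 continue | (k=8,j=7): S=143.1795, (K−S)⁺=0.0000, hold=0.0000 ⇒ V=0.0000 continue | (k=8,j=8): S=163.9529, (K−S)⁺=0.0000, hold=0.0000 ⇒ V=0.0000 continue  boundary S*=72.7260
step 7: (k=7,j=0): S=59.3516, (K−S)⁺=27.6784, hold=27.3764 ⇒ V=27.6784 exercise | (k=7,j=1): S=67.9627, (K−S)⁺=19.0673, hold=18.7653 ⇒ V=19.0673 exercise | (k=7,j=2): S=77.8232, (K−S)⁺=9.2068, hold=9.2875 ⇒ V=9.2875 continue | (k=7,j=3): S=89.1142, (K−S)⁺=0.0000, hold=2.2064 ⇒ V=2.2064 continue | (k=7,j=4): S=102.0435, (K−S)⁺=0.0000, hold=0.0000 ⇒ V=0.0000 continue | (k=7,j=5): S=116.8486, (K−S)⁺=0.0000, hold=0.0000 ⇒ V=0.0000 continue | (k=7,j=6): S=133.8017, (K−S)⁺=0.0000, hold=0.0000 ⇒ V=0.0000 continue | (k=7,j=7): S=153.2145, (K−S)⁺=0.0000, hold=0.0000 ⇒ V=0.0000 continue  boundary S*=67.9627
step 6: (k=6,j=0): S=63.5114, (K−S)⁺=23.5186, hold=23.2166 ⇒ V=23.5186 exercise | (k=6,j=1): S=72.7260, (K−S)⁺=14.3040, hold=14.0429 ⇒ V=14.3040 exercise | (k=6,j=2): S=83.2776, (K−S)⁺=3.7524, hold=5.6652 ⇒ V=5.6652 continue | (k=6,j=3): S=95.3600, (K−S)⁺=0.0000, hold=1.0801 ⇒ V=1.0801 continue | (k=6,j=4): S=109.1954, (K−S)⁺=0.0000, hold=0.0000 ⇒ V=0.0000 continue | (k=6,j=5): S=125.0382, (K−S)⁺=0.0000, hold=0.0000 ⇒ V=0.0000 continue | (k=6,j=6): S=143.1795, (K−S)⁺=0.0000, hold=0.0000 ⇒ V=0.0000 continue  boundary S*=72.7260
step 5: (k=5,j=0): S=67.9627, (K−S)⁺=19.0673, hold=18.7653 ⇒ V=19.0673 exercise | (k=5,j=1): S=77.8232, (K−S)⁺=9.2068, hold=9.8746 ⇒ V=9.8746 continue | (k=5,j=2): S=89.1142, (K−S)⁺=0.0000, hold=3.3210 ⇒ V=3.3210 continue | (k=5,j=3): S=102.0435, (K−S)⁺=0.0000, hold=0.5288 ⇒ V=0.5288 continue | (k=5,j=4): S=116.8486, (K−S)⁺=0.0000, hold=0.0000 ⇒ V=0.0000 continue | (k=5,j=5): S=133.8017, (K−S)⁺=0.0000, hold=0.0000 ⇒ V=0.0000 continue  boundary S*=67.9627
step 4: (k=4,j=0): S=72.7260, (K−S)⁺=14.3040, hold=14.3405 ⇒ V=14.3405 continue | (k=4,j=1): S=83.2776, (K−S)⁺=3.7524, hold=6.5177 ⇒ V=6.5177 continue | (k=4,j=2): S=95.3600, (K−S)⁺=0.0000, hold=1.8938 ⇒ V=1.8938 continue | (k=4,j=3): S=109.1954, (K−S)⁺=0.0000, hold=0.2589 ⇒ V=0.2589 continue | (k=4,j=4): S=125.0382, (K−S)⁺=0.0000, hold=0.0000 ⇒ V=0.0000 continue  boundary S*=-
step 3: (k=3,j=0): S=77.8232, (K−S)⁺=9.2068, hold=10.3247 ⇒ V=10.3247 continue | (k=3,j=1): S=89.1142, (K−S)⁺=0.0000, hold=4.1509 ⇒ V=4.1509 continue | (k=3,j=2): S=102.0435, (K−S)⁺=0.0000, hold=1.0584 ⇒ V=1.0584 continue | (k=3,j=3): S=116.8486, (K−S)⁺=0.0000, hold=0.1267 ⇒ V=0.1267 continue  boundary S*=-
step 2: (k=2,j=0): S=83.2776, (K−S)⁺=3.7524, hold=7.1588 ⇒ V=7.1588 continue | (k=2,j=1): S=95.3600, (K−S)⁺=0.0000, hold=2.5686 ⇒ V=2.5686 continue | (k=2,j=2): S=109.1954, (K−S)⁺=0.0000, hold=0.5824 ⇒ V=0.5824 continue  boundary S*=-
step 1: (k=1,j=0): S=89.1142, (K−S)⁺=0.0000, hold=4.8068 ⇒ V=4.8068 continue | (k=1,j=1): S=102.0435, (K−S)⁺=0.0000, hold=1.5527 ⇒ V=1.5527 continue  boundary S*=-
step 0: (k=0,j=0): S=95.3600, (K−S)⁺=0.0000, hold=3.1403 ⇒ V=3.1403 continue  boundary S*=-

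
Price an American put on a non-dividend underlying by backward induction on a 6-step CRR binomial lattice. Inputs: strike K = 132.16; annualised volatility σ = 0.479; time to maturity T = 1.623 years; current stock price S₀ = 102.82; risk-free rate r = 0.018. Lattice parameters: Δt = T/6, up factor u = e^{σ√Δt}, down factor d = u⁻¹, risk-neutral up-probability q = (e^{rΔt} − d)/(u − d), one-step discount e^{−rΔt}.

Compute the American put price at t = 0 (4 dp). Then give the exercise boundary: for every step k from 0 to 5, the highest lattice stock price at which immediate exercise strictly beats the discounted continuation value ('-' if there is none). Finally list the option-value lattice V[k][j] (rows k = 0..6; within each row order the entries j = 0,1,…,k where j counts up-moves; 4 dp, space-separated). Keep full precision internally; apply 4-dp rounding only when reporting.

Δt=0.27050  u=1.28290  d=0.77948  q=0.44773  discount=0.99514
step 6 (expiry): payoffs max(K−S,0) = 109.0971 94.2022 69.6874 29.3400 0.0000 0.0000 0.0000
step 5: (k=5,j=0): S=29.5874, (K−S)⁺=102.5726, hold=101.9306 ⇒ V=102.5726 exercise | (k=5,j=1): S=48.6962, (K−S)⁺=83.4638, hold=82.8218 ⇒ V=83.4638 exercise | (k=5,j=2): S=80.1463, (K−S)⁺=52.0137, hold=51.3718 ⇒ V=52.0137 exercise | (k=5,j=3): S=131.9082, (K−S)⁺=0.2518, hold=16.1248 ⇒ V=16.1248 continue | (k=5,j=4): S=217.1000, (K−S)⁺=0.0000, hold=0.0000 ⇒ V=0.0000 continue | (k=5,j=5): S=357.3123, (K−S)⁺=0.0000, hold=0.0000 ⇒ V=0.0000 continue  boundary S*=80.1463
step 4: (k=4,j=0): S=37.9578, (K−S)⁺=94.2022, hold=93.5603 ⇒ V=94.2022 exercise | (k=4,j=1): S=62.4726, (K−S)⁺=69.6874, hold=69.0455 ⇒ V=69.6874 exercise | (k=4,j=2): S=102.8200, (K−S)⁺=29.3400, hold=35.7704 ⇒ V=35.7704 continue | (k=4,j=3): S=169.2255, (K−S)⁺=0.0000, hold=8.8619 ⇒ V=8.8619 continue | (k=4,j=4): S=278.5184, (K−S)⁺=0.0000, hold=0.0000 ⇒ V=0.0000 continue  boundary S*=62.4726
step 3: (k=3,j=0): S=48.6962, (K−S)⁺=83.4638, hold=82.8218 ⇒ V=83.4638 exercise | (k=3,j=1): S=80.1463, (K−S)⁺=52.0137, hold=54.2369 ⇒ V=54.2369 continue | (k=3,j=2): S=131.9082, (K−S)⁺=0.2518, hold=23.6073 ⇒ V=23.6073 continue | (k=3,j=3): S=217.1000, (K−S)⁺=0.0000, hold=4.8704 ⇒ V=4.8704 continue  boundary S*=48.6962
step 2: (k=2,j=0): S=62.4726, (K−S)⁺=69.6874, hold=70.0361 ⇒ V=70.0361 continue | (k=2,j=1): S=102.8200, (K−S)⁺=29.3400, hold=40.3262 ⇒ V=40.3262 continue | (k=2,j=2): S=169.2255, (K−S)⁺=0.0000, hold=15.1442 ⇒ V=15.1442 continue  boundary S*=-
step 1: (k=1,j=0): S=80.1463, (K−S)⁺=52.0137, hold=56.4584 ⇒ V=56.4584 continue | (k=1,j=1): S=131.9082, (K−S)⁺=0.2518, hold=28.9103 ⇒ V=28.9103 continue  boundary S*=-
step 0: (k=0,j=0): S=102.8200, (K−S)⁺=29.3400, hold=43.9098 ⇒ V=43.9098 continue  boundary S*=-

price = 43.9098
boundary = - - - 48.6962 62.4726 80.1463
tree:
43.9098
56.4584 28.9103
70.0361 40.3262 15.1442
83.4638 54.2369 23.6073 4.8704
94.2022 69.6874 35.7704 8.8619 0.0000
102.5726 83.4638 52.0137 16.1248 0.0000 0.0000
109.0971 94.2022 69.6874 29.3400 0.0000 0.0000 0.0000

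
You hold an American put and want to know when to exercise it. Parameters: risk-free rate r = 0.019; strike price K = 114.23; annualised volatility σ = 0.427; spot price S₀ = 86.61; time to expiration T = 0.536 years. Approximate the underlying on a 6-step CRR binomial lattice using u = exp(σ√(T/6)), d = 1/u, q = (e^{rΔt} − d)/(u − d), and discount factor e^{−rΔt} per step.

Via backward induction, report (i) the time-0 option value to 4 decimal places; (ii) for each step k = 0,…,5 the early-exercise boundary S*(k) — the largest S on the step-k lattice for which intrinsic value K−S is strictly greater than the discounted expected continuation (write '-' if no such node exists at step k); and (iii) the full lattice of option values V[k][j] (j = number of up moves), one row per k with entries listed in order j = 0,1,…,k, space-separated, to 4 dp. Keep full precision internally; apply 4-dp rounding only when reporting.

Δt=0.08933  u=1.13613  d=0.88018  q=0.47477  discount=0.99830
step 6 (expiry): payoffs max(K−S,0) = 73.9576 62.2470 47.1312 27.6200 2.4352 0.0000 0.0000
step 5: (k=5,j=0): S=45.7546, (K−S)⁺=68.4754, hold=68.2817 ⇒ V=68.4754 exercise | (k=5,j=1): S=59.0593, (K−S)⁺=55.1707, hold=54.9770 ⇒ V=55.1707 exercise | (k=5,j=2): S=76.2327, (K−S)⁺=37.9973, hold=37.8036 ⇒ V=37.9973 exercise | (k=5,j=3): S=98.3999, (K−S)⁺=15.8301, hold=15.6364 ⇒ V=15.8301 exercise | (k=5,j=4): S=127.0130, (K−S)⁺=0.0000, hold=1.2769 ⇒ V=1.2769 continue | (k=5,j=5): S=163.9463, (K−S)⁺=0.0000, hold=0.0000 ⇒ V=0.0000 continue  boundary S*=98.3999
step 4: (k=4,j=0): S=51.9830, (K−S)⁺=62.2470, hold=62.0533 ⇒ V=62.2470 exercise | (k=4,j=1): S=67.0988, (K−S)⁺=47.1312, hold=46.9375 ⇒ V=47.1312 exercise | (k=4,j=2): S=86.6100, (K−S)⁺=27.6200, hold=27.4263 ⇒ V=27.6200 exercise | (k=4,j=3): S=111.7948, (K−S)⁺=2.4352, hold=8.9055 ⇒ V=8.9055 continue | (k=4,j=4): S=144.3028, (K−S)⁺=0.0000, hold=0.6695 ⇒ V=0.6695 continue  boundary S*=86.6100
step 3: (k=3,j=0): S=59.0593, (K−S)⁺=55.1707, hold=54.9770 ⇒ V=55.1707 exercise | (k=3,j=1): S=76.2327, (K−S)⁺=37.9973, hold=37.8036 ⇒ V=37.9973 exercise | (k=3,j=2): S=98.3999, (K−S)⁺=15.8301, hold=18.7030 ⇒ V=18.7030 continue | (k=3,j=3): S=127.0130, (K−S)⁺=0.0000, hold=4.9868 ⇒ V=4.9868 continue  boundary S*=76.2327
step 2: (k=2,j=0): S=67.0988, (K−S)⁺=47.1312, hold=46.9375 ⇒ V=47.1312 exercise | (k=2,j=1): S=86.6100, (K−S)⁺=27.6200, hold=28.7880 ⇒ V=28.7880 continue | (k=2,j=2): S=111.7948, (K−S)⁺=2.4352, hold=12.1702 ⇒ V=12.1702 continue  boundary S*=67.0988
step 1: (k=1,j=0): S=76.2327, (K−S)⁺=37.9973, hold=38.3572 ⇒ V=38.3572 continue | (k=1,j=1): S=98.3999, (K−S)⁺=15.8301, hold=20.8629 ⇒ V=20.8629 continue  boundary S*=-
step 0: (k=0,j=0): S=86.6100, (K−S)⁺=27.6200, hold=30.0003 ⇒ V=30.0003 continue  boundary S*=-

price = 30.0003
boundary = - - 67.0988 76.2327 86.6100 98.3999
tree:
30.0003
38.3572 20.8629
47.1312 28.7880 12.1702
55.1707 37.9973 18.7030 4.9868
62.2470 47.1312 27.6200 8.9055 0.6695
68.4754 55.1707 37.9973 15.8301 1.2769 0.0000
73.9576 62.2470 47.1312 27.6200 2.4352 0.0000 0.0000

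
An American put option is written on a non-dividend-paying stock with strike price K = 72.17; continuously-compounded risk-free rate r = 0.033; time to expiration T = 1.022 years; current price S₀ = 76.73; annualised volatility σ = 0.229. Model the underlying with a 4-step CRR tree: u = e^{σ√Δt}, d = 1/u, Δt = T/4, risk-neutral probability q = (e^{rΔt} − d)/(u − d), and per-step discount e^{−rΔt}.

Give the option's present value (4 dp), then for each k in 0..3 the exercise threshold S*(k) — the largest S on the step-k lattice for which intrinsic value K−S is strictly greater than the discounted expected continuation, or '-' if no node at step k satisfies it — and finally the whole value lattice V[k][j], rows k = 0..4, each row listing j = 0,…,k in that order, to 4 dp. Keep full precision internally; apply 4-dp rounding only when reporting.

Δt=0.25550  u=1.12272  d=0.89070  q=0.50759  discount=0.99160
step 4 (expiry): payoffs max(K−S,0) = 23.8772 11.2971 0.0000 0.0000 0.0000
step 3: (k=3,j=0): S=54.2192, (K−S)⁺=17.9508, hold=17.3449 ⇒ V=17.9508 exercise | (k=3,j=1): S=68.3431, (K−S)⁺=3.8269, hold=5.5162 ⇒ V=5.5162 continue | (k=3,j=2): S=86.1462, (K−S)⁺=0.0000, hold=0.0000 ⇒ V=0.0000 continue | (k=3,j=3): S=108.5869, (K−S)⁺=0.0000, hold=0.0000 ⇒ V=0.0000 continue  boundary S*=54.2192
step 2: (k=2,j=0): S=60.8729, (K−S)⁺=11.2971, hold=11.5414 ⇒ V=11.5414 continue | (k=2,j=1): S=76.7300, (K−S)⁺=0.0000, hold=2.6934 ⇒ V=2.6934 continue | (k=2,j=2): S=96.7179, (K−S)⁺=0.0000, hold=0.0000 ⇒ V=0.0000 continue  boundary S*=-
step 1: (k=1,j=0): S=68.3431, (K−S)⁺=3.8269, hold=6.9911 ⇒ V=6.9911 continue | (k=1,j=1): S=86.1462, (K−S)⁺=0.0000, hold=1.3151 ⇒ V=1.3151 continue  boundary S*=-
step 0: (k=0,j=0): S=76.7300, (K−S)⁺=0.0000, hold=4.0755 ⇒ V=4.0755 continue  boundary S*=-

price = 4.0755
boundary = - - - 54.2192
tree:
4.0755
6.9911 1.3151
11.5414 2.6934 0.0000
17.9508 5.5162 0.0000 0.0000
23.8772 11.2971 0.0000 0.0000 0.0000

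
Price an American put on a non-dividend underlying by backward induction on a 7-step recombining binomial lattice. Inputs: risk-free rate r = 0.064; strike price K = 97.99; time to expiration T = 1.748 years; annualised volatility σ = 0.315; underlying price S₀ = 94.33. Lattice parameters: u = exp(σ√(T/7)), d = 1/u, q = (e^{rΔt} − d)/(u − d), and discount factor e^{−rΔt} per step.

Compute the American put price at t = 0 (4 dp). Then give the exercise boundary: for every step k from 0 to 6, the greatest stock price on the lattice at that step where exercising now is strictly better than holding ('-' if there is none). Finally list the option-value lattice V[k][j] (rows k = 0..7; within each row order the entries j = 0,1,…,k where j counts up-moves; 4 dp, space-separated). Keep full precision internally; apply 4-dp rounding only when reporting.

Δt=0.24971, u=1.17048, d=0.85435, q=0.51169, disc=e^(-rΔt)=0.98415
k=7 terminal: V=max(K-S,0) → 66.6489 55.0523 39.1649 17.3988 0.0000 0.0000 0.0000 0.0000
k=6: j=0 S=36.6840 intr=61.3060 cont=59.7524 V=61.3060[EX]; j=1 S=50.2575 intr=47.7325 cont=46.1789 V=47.7325[EX]; j=2 S=68.8534 intr=29.1366 cont=27.5830 V=29.1366[EX]; j=3 S=94.3300 intr=3.6600 cont=8.3613 V=8.3613[hold]; j=4 S=129.2333 intr=0.0000 cont=0.0000 V=0.0000[hold]; j=5 S=177.0512 intr=0.0000 cont=0.0000 V=0.0000[hold]; j=6 S=242.5624 intr=0.0000 cont=0.0000 V=0.0000[hold]  S*(6)=68.8534
k=5: j=0 S=42.9377 intr=55.0523 cont=53.4987 V=55.0523[EX]; j=1 S=58.8251 intr=39.1649 cont=37.6113 V=39.1649[EX]; j=2 S=80.5912 intr=17.3988 cont=18.2127 V=18.2127[hold]; j=3 S=110.4109 intr=0.0000 cont=4.0182 V=4.0182[hold]; j=4 S=151.2644 intr=0.0000 cont=0.0000 V=0.0000[hold]; j=5 S=207.2341 intr=0.0000 cont=0.0000 V=0.0000[hold]  S*(5)=58.8251
k=4: j=0 S=50.2575 intr=47.7325 cont=46.1789 V=47.7325[EX]; j=1 S=68.8534 intr=29.1366 cont=27.9929 V=29.1366[EX]; j=2 S=94.3300 intr=3.6600 cont=10.7759 V=10.7759[hold]; j=3 S=129.2333 intr=0.0000 cont=1.9310 V=1.9310[hold]; j=4 S=177.0512 intr=0.0000 cont=0.0000 V=0.0000[hold]  S*(4)=68.8534
k=3: j=0 S=58.8251 intr=39.1649 cont=37.6113 V=39.1649[EX]; j=1 S=80.5912 intr=17.3988 cont=19.4286 V=19.4286[hold]; j=2 S=110.4109 intr=0.0000 cont=6.1510 V=6.1510[hold]; j=3 S=151.2644 intr=0.0000 cont=0.9280 V=0.9280[hold]  S*(3)=58.8251
k=2: j=0 S=68.8534 intr=29.1366 cont=28.6052 V=29.1366[EX]; j=1 S=94.3300 intr=3.6600 cont=12.4342 V=12.4342[hold]; j=2 S=129.2333 intr=0.0000 cont=3.4233 V=3.4233[hold]  S*(2)=68.8534
k=1: j=0 S=80.5912 intr=17.3988 cont=20.2637 V=20.2637[hold]; j=1 S=110.4109 intr=0.0000 cont=7.6994 V=7.6994[hold]  S*(1)=-
k=0: j=0 S=94.3300 intr=3.6600 cont=13.6153 V=13.6153[hold]  S*(0)=-

price = 13.6153
boundary = - - 68.8534 58.8251 68.8534 58.8251 68.8534
tree:
13.6153
20.2637 7.6994
29.1366 12.4342 3.4233
39.1649 19.4286 6.1510 0.9280
47.7325 29.1366 10.7759 1.9310 0.0000
55.0523 39.1649 18.2127 4.0182 0.0000 0.0000
61.3060 47.7325 29.1366 8.3613 0.0000 0.0000 0.0000
66.6489 55.0523 39.1649 17.3988 0.0000 0.0000 0.0000 0.0000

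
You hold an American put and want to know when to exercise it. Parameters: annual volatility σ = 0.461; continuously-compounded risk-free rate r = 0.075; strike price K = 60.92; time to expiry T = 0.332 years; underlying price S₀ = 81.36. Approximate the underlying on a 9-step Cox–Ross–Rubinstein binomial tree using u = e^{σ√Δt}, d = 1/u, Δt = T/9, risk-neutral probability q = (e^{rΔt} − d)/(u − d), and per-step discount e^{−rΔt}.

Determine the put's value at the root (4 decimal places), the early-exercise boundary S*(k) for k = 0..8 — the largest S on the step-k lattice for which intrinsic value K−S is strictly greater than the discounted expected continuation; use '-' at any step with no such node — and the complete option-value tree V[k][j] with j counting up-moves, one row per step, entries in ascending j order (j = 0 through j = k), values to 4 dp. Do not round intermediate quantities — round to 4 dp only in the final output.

params: Δt=0.03689 u=1.09258 d=0.91526 q=0.49350 e^(-rΔt)=0.99724
t_9 payoffs: 24.2482 17.1438 8.6630 0.0000 0.0000 0.0000 0.0000 0.0000 0.0000 0.0000
t_8: node(8,0) S=40.0668 payoff=20.8532 vs cont=20.6849 → 20.8532 [stop]  node(8,1) S=47.8290 payoff=13.0910 vs cont=12.9227 → 13.0910 [stop]  node(8,2) S=57.0950 payoff=3.8250 vs cont=4.3756 → 4.3756 [wait]  node(8,3) S=68.1561 payoff=0.0000 vs cont=0.0000 → 0.0000 [wait]  node(8,4) S=81.3600 payoff=0.0000 vs cont=0.0000 → 0.0000 [wait]  node(8,5) S=97.1220 payoff=0.0000 vs cont=0.0000 → 0.0000 [wait]  node(8,6) S=115.9375 payoff=0.0000 vs cont=0.0000 → 0.0000 [wait]  node(8,7) S=138.3982 payoff=0.0000 vs cont=0.0000 → 0.0000 [wait]  node(8,8) S=165.2102 payoff=0.0000 vs cont=0.0000 → 0.0000 [wait]  ⇒ S*(8)=47.8290
t_7: node(7,0) S=43.7762 payoff=17.1438 vs cont=16.9755 → 17.1438 [stop]  node(7,1) S=52.2570 payoff=8.6630 vs cont=8.7656 → 8.7656 [wait]  node(7,2) S=62.3808 payoff=0.0000 vs cont=2.2101 → 2.2101 [wait]  node(7,3) S=74.4659 payoff=0.0000 vs cont=0.0000 → 0.0000 [wait]  node(7,4) S=88.8923 payoff=0.0000 vs cont=0.0000 → 0.0000 [wait]  node(7,5) S=106.1135 payoff=0.0000 vs cont=0.0000 → 0.0000 [wait]  node(7,6) S=126.6710 payoff=0.0000 vs cont=0.0000 → 0.0000 [wait]  node(7,7) S=151.2111 payoff=0.0000 vs cont=0.0000 → 0.0000 [wait]  ⇒ S*(7)=43.7762
t_6: node(6,0) S=47.8290 payoff=13.0910 vs cont=12.9732 → 13.0910 [stop]  node(6,1) S=57.0950 payoff=3.8250 vs cont=5.5152 → 5.5152 [wait]  node(6,2) S=68.1561 payoff=0.0000 vs cont=1.1163 → 1.1163 [wait]  node(6,3) S=81.3600 payoff=0.0000 vs cont=0.0000 → 0.0000 [wait]  node(6,4) S=97.1220 payoff=0.0000 vs cont=0.0000 → 0.0000 [wait]  node(6,5) S=115.9375 payoff=0.0000 vs cont=0.0000 → 0.0000 [wait]  node(6,6) S=138.3982 payoff=0.0000 vs cont=0.0000 → 0.0000 [wait]  ⇒ S*(6)=47.8290
t_5: node(5,0) S=52.2570 payoff=8.6630 vs cont=9.3265 → 9.3265 [wait]  node(5,1) S=62.3808 payoff=0.0000 vs cont=3.3351 → 3.3351 [wait]  node(5,2) S=74.4659 payoff=0.0000 vs cont=0.5639 → 0.5639 [wait]  node(5,3) S=88.8923 payoff=0.0000 vs cont=0.0000 → 0.0000 [wait]  node(5,4) S=106.1135 payoff=0.0000 vs cont=0.0000 → 0.0000 [wait]  node(5,5) S=126.6710 payoff=0.0000 vs cont=0.0000 → 0.0000 [wait]  ⇒ S*(5)=-
t_4: node(4,0) S=57.0950 payoff=3.8250 vs cont=6.3521 → 6.3521 [wait]  node(4,1) S=68.1561 payoff=0.0000 vs cont=1.9620 → 1.9620 [wait]  node(4,2) S=81.3600 payoff=0.0000 vs cont=0.2848 → 0.2848 [wait]  node(4,3) S=97.1220 payoff=0.0000 vs cont=0.0000 → 0.0000 [wait]  node(4,4) S=115.9375 payoff=0.0000 vs cont=0.0000 → 0.0000 [wait]  ⇒ S*(4)=-
t_3: node(3,0) S=62.3808 payoff=0.0000 vs cont=4.1740 → 4.1740 [wait]  node(3,1) S=74.4659 payoff=0.0000 vs cont=1.1312 → 1.1312 [wait]  node(3,2) S=88.8923 payoff=0.0000 vs cont=0.1439 → 0.1439 [wait]  node(3,3) S=106.1135 payoff=0.0000 vs cont=0.0000 → 0.0000 [wait]  ⇒ S*(3)=-
t_2: node(2,0) S=68.1561 payoff=0.0000 vs cont=2.6650 → 2.6650 [wait]  node(2,1) S=81.3600 payoff=0.0000 vs cont=0.6422 → 0.6422 [wait]  node(2,2) S=97.1220 payoff=0.0000 vs cont=0.0727 → 0.0727 [wait]  ⇒ S*(2)=-
t_1: node(1,0) S=74.4659 payoff=0.0000 vs cont=1.6621 → 1.6621 [wait]  node(1,1) S=88.8923 payoff=0.0000 vs cont=0.3601 → 0.3601 [wait]  ⇒ S*(1)=-
t_0: node(0,0) S=81.3600 payoff=0.0000 vs cont=1.0167 → 1.0167 [wait]  ⇒ S*(0)=-

price = 1.0167
boundary = - - - - - - 47.8290 43.7762 47.8290
tree:
1.0167
1.6621 0.3601
2.6650 0.6422 0.0727
4.1740 1.1312 0.1439 0.0000
6.3521 1.9620 0.2848 0.0000 0.0000
9.3265 3.3351 0.5639 0.0000 0.0000 0.0000
13.0910 5.5152 1.1163 0.0000 0.0000 0.0000 0.0000
17.1438 8.7656 2.2101 0.0000 0.0000 0.0000 0.0000 0.0000
20.8532 13.0910 4.3756 0.0000 0.0000 0.0000 0.0000 0.0000 0.0000
24.2482 17.1438 8.6630 0.0000 0.0000 0.0000 0.0000 0.0000 0.0000 0.0000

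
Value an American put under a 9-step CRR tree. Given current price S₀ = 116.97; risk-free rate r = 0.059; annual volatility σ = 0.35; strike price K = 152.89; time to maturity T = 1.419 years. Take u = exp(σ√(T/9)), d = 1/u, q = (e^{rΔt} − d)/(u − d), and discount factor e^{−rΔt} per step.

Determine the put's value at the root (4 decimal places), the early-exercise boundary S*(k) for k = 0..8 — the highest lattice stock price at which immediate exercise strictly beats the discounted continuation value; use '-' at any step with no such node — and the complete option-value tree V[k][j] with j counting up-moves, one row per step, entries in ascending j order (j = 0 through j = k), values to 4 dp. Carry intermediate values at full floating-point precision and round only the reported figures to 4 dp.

Δt=0.15767  u=1.14910  d=0.87025  q=0.49883  discount=0.99074
step 9 (expiry): payoffs max(K−S,0) = 119.4036 108.6739 94.5061 75.7986 51.0969 18.4803 0.0000 0.0000 0.0000 0.0000
step 8: (k=8,j=0): S=38.4791, (K−S)⁺=114.4109, hold=112.9953 ⇒ V=114.4109 exercise | (k=8,j=1): S=50.8086, (K−S)⁺=102.0814, hold=100.6658 ⇒ V=102.0814 exercise | (k=8,j=2): S=67.0887, (K−S)⁺=85.8013, hold=84.3856 ⇒ V=85.8013 exercise | (k=8,j=3): S=88.5854, (K−S)⁺=64.3046, hold=62.8890 ⇒ V=64.3046 exercise | (k=8,j=4): S=116.9700, (K−S)⁺=35.9200, hold=34.5044 ⇒ V=35.9200 exercise | (k=8,j=5): S=154.4497, (K−S)⁺=0.0000, hold=9.1760 ⇒ V=9.1760 continue | (k=8,j=6): S=203.9386, (K−S)⁺=0.0000, hold=0.0000 ⇒ V=0.0000 continue | (k=8,j=7): S=269.2849, (K−S)⁺=0.0000, hold=0.0000 ⇒ V=0.0000 continue | (k=8,j=8): S=355.5695, (K−S)⁺=0.0000, hold=0.0000 ⇒ V=0.0000 continue  boundary S*=116.9700
step 7: (k=7,j=0): S=44.2161, (K−S)⁺=108.6739, hold=107.2582 ⇒ V=108.6739 exercise | (k=7,j=1): S=58.3839, (K−S)⁺=94.5061, hold=93.0904 ⇒ V=94.5061 exercise | (k=7,j=2): S=77.0914, (K−S)⁺=75.7986, hold=74.3830 ⇒ V=75.7986 exercise | (k=7,j=3): S=101.7931, (K−S)⁺=51.0969, hold=49.6813 ⇒ V=51.0969 exercise | (k=7,j=4): S=134.4097, (K−S)⁺=18.4803, hold=22.3703 ⇒ V=22.3703 continue | (k=7,j=5): S=177.4775, (K−S)⁺=0.0000, hold=4.5562 ⇒ V=4.5562 continue | (k=7,j=6): S=234.3450, (K−S)⁺=0.0000, hold=0.0000 ⇒ V=0.0000 continue | (k=7,j=7): S=309.4342, (K−S)⁺=0.0000, hold=0.0000 ⇒ V=0.0000 continue  boundary S*=101.7931
step 6: (k=6,j=0): S=50.8086, (K−S)⁺=102.0814, hold=100.6658 ⇒ V=102.0814 exercise | (k=6,j=1): S=67.0887, (K−S)⁺=85.8013, hold=84.3856 ⇒ V=85.8013 exercise | (k=6,j=2): S=88.5854, (K−S)⁺=64.3046, hold=62.8890 ⇒ V=64.3046 exercise | (k=6,j=3): S=116.9700, (K−S)⁺=35.9200, hold=36.4269 ⇒ V=36.4269 continue | (k=6,j=4): S=154.4497, (K−S)⁺=0.0000, hold=13.3593 ⇒ V=13.3593 continue | (k=6,j=5): S=203.9386, (K−S)⁺=0.0000, hold=2.2623 ⇒ V=2.2623 continue | (k=6,j=6): S=269.2849, (K−S)⁺=0.0000, hold=0.0000 ⇒ V=0.0000 continue  boundary S*=88.5854
step 5: (k=5,j=0): S=58.3839, (K−S)⁺=94.5061, hold=93.0904 ⇒ V=94.5061 exercise | (k=5,j=1): S=77.0914, (K−S)⁺=75.7986, hold=74.3830 ⇒ V=75.7986 exercise | (k=5,j=2): S=101.7931, (K−S)⁺=51.0969, hold=49.9318 ⇒ V=51.0969 exercise | (k=5,j=3): S=134.4097, (K−S)⁺=18.4803, hold=24.6894 ⇒ V=24.6894 continue | (k=5,j=4): S=177.4775, (K−S)⁺=0.0000, hold=7.7514 ⇒ V=7.7514 continue | (k=5,j=5): S=234.3450, (K−S)⁺=0.0000, hold=1.1233 ⇒ V=1.1233 continue  boundary S*=101.7931
step 4: (k=4,j=0): S=67.0887, (K−S)⁺=85.8013, hold=84.3856 ⇒ V=85.8013 exercise | (k=4,j=1): S=88.5854, (K−S)⁺=64.3046, hold=62.8890 ⇒ V=64.3046 exercise | (k=4,j=2): S=116.9700, (K−S)⁺=35.9200, hold=37.5730 ⇒ V=37.5730 continue | (k=4,j=3): S=154.4497, (K−S)⁺=0.0000, hold=16.0898 ⇒ V=16.0898 continue | (k=4,j=4): S=203.9386, (K−S)⁺=0.0000, hold=4.4039 ⇒ V=4.4039 continue  boundary S*=88.5854
step 3: (k=3,j=0): S=77.0914, (K−S)⁺=75.7986, hold=74.3830 ⇒ V=75.7986 exercise | (k=3,j=1): S=101.7931, (K−S)⁺=51.0969, hold=50.4982 ⇒ V=51.0969 exercise | (k=3,j=2): S=134.4097, (K−S)⁺=18.4803, hold=26.6079 ⇒ V=26.6079 continue | (k=3,j=3): S=177.4775, (K−S)⁺=0.0000, hold=10.1656 ⇒ V=10.1656 continue  boundary S*=101.7931
step 2: (k=2,j=0): S=88.5854, (K−S)⁺=64.3046, hold=62.8890 ⇒ V=64.3046 exercise | (k=2,j=1): S=116.9700, (K−S)⁺=35.9200, hold=38.5211 ⇒ V=38.5211 continue | (k=2,j=2): S=154.4497, (K−S)⁺=0.0000, hold=18.2356 ⇒ V=18.2356 continue  boundary S*=88.5854
step 1: (k=1,j=0): S=101.7931, (K−S)⁺=51.0969, hold=50.9668 ⇒ V=51.0969 exercise | (k=1,j=1): S=134.4097, (K−S)⁺=18.4803, hold=28.1392 ⇒ V=28.1392 continue  boundary S*=101.7931
step 0: (k=0,j=0): S=116.9700, (K−S)⁺=35.9200, hold=39.2779 ⇒ V=39.2779 continue  boundary S*=-

price = 39.2779
boundary = - 101.7931 88.5854 101.7931 88.5854 101.7931 88.5854 101.7931 116.9700
tree:
39.2779
51.0969 28.1392
64.3046 38.5211 18.2356
75.7986 51.0969 26.6079 10.1656
85.8013 64.3046 37.5730 16.0898 4.4039
94.5061 75.7986 51.0969 24.6894 7.7514 1.1233
102.0814 85.8013 64.3046 36.4269 13.3593 2.2623 0.0000
108.6739 94.5061 75.7986 51.0969 22.3703 4.5562 0.0000 0.0000
114.4109 102.0814 85.8013 64.3046 35.9200 9.1760 0.0000 0.0000 0.0000
119.4036 108.6739 94.5061 75.7986 51.0969 18.4803 0.0000 0.0000 0.0000 0.0000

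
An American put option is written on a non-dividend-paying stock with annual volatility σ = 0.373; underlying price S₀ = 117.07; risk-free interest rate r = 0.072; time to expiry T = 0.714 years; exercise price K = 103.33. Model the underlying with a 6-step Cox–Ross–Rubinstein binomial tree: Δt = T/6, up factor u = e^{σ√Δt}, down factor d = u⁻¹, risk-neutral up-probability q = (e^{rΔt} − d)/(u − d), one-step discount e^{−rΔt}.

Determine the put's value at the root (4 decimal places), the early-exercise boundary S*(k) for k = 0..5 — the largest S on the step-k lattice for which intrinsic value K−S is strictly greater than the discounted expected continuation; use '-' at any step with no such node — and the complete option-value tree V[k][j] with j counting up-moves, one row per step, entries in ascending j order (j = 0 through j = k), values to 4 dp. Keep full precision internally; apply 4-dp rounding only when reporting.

Δt=0.11900, u=1.13732, d=0.87926, q=0.50122, disc=e^(-rΔt)=0.99147
k=6 terminal: V=max(K-S,0) → 49.2349 33.3586 12.8228 0.0000 0.0000 0.0000 0.0000
k=5: j=0 S=61.5232 intr=41.8068 cont=40.9252 V=41.8068[EX]; j=1 S=79.5796 intr=23.7504 cont=22.8689 V=23.7504[EX]; j=2 S=102.9353 intr=0.3947 cont=6.3412 V=6.3412[hold]; j=3 S=133.1456 intr=0.0000 cont=0.0000 V=0.0000[hold]; j=4 S=172.2224 intr=0.0000 cont=0.0000 V=0.0000[hold]; j=5 S=222.7677 intr=0.0000 cont=0.0000 V=0.0000[hold]  S*(5)=79.5796
k=4: j=0 S=69.9714 intr=33.3586 cont=32.4771 V=33.3586[EX]; j=1 S=90.5072 intr=12.8228 cont=14.8964 V=14.8964[hold]; j=2 S=117.0700 intr=0.0000 cont=3.1359 V=3.1359[hold]; j=3 S=151.4287 intr=0.0000 cont=0.0000 V=0.0000[hold]; j=4 S=195.8713 intr=0.0000 cont=0.0000 V=0.0000[hold]  S*(4)=69.9714
k=3: j=0 S=79.5796 intr=23.7504 cont=23.8993 V=23.8993[hold]; j=1 S=102.9353 intr=0.3947 cont=8.9249 V=8.9249[hold]; j=2 S=133.1456 intr=0.0000 cont=1.5508 V=1.5508[hold]; j=3 S=172.2224 intr=0.0000 cont=0.0000 V=0.0000[hold]  S*(3)=-
k=2: j=0 S=90.5072 intr=12.8228 cont=16.2540 V=16.2540[hold]; j=1 S=117.0700 intr=0.0000 cont=5.1842 V=5.1842[hold]; j=2 S=151.4287 intr=0.0000 cont=0.7669 V=0.7669[hold]  S*(2)=-
k=1: j=0 S=102.9353 intr=0.3947 cont=10.6142 V=10.6142[hold]; j=1 S=133.1456 intr=0.0000 cont=2.9448 V=2.9448[hold]  S*(1)=-
k=0: j=0 S=117.0700 intr=0.0000 cont=6.7124 V=6.7124[hold]  S*(0)=-

price = 6.7124
boundary = - - - - 69.9714 79.5796
tree:
6.7124
10.6142 2.9448
16.2540 5.1842 0.7669
23.8993 8.9249 1.5508 0.0000
33.3586 14.8964 3.1359 0.0000 0.0000
41.8068 23.7504 6.3412 0.0000 0.0000 0.0000
49.2349 33.3586 12.8228 0.0000 0.0000 0.0000 0.0000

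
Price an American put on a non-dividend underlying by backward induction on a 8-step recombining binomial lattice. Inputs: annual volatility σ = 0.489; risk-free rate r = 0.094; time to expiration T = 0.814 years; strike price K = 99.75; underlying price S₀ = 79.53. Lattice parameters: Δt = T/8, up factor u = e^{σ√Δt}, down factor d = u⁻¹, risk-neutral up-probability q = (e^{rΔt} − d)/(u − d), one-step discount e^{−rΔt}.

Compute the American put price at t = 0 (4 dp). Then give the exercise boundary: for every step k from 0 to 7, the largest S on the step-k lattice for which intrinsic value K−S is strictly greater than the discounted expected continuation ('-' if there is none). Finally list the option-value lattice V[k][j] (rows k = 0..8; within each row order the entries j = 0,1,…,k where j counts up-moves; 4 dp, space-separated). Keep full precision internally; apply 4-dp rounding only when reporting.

params: Δt=0.10175 u=1.16881 d=0.85557 q=0.49176 e^(-rΔt)=0.99048
t_8 payoffs: 76.9155 68.5556 57.1351 41.5335 20.2200 0.0000 0.0000 0.0000 0.0000
t_7: node(7,0) S=26.6891 payoff=73.0609 vs cont=72.1114 → 73.0609 [stop]  node(7,1) S=36.4602 payoff=63.2898 vs cont=62.3403 → 63.2898 [stop]  node(7,2) S=49.8085 payoff=49.9415 vs cont=48.9919 → 49.9415 [stop]  node(7,3) S=68.0438 payoff=31.7062 vs cont=30.7567 → 31.7062 [stop]  node(7,4) S=92.9551 payoff=6.7949 vs cont=10.1787 → 10.1787 [wait]  node(7,5) S=126.9867 payoff=0.0000 vs cont=0.0000 → 0.0000 [wait]  node(7,6) S=173.4774 payoff=0.0000 vs cont=0.0000 → 0.0000 [wait]  node(7,7) S=236.9887 payoff=0.0000 vs cont=0.0000 → 0.0000 [wait]  ⇒ S*(7)=68.0438
t_6: node(6,0) S=31.1944 payoff=68.5556 vs cont=67.6061 → 68.5556 [stop]  node(6,1) S=42.6149 payoff=57.1351 vs cont=56.1856 → 57.1351 [stop]  node(6,2) S=58.2165 payoff=41.5335 vs cont=40.5840 → 41.5335 [stop]  node(6,3) S=79.5300 payoff=20.2200 vs cont=20.9187 → 20.9187 [wait]  node(6,4) S=108.6465 payoff=0.0000 vs cont=5.1239 → 5.1239 [wait]  node(6,5) S=148.4227 payoff=0.0000 vs cont=0.0000 → 0.0000 [wait]  node(6,6) S=202.7614 payoff=0.0000 vs cont=0.0000 → 0.0000 [wait]  ⇒ S*(6)=58.2165
t_5: node(5,0) S=36.4602 payoff=63.2898 vs cont=62.3403 → 63.2898 [stop]  node(5,1) S=49.8085 payoff=49.9415 vs cont=48.9919 → 49.9415 [stop]  node(5,2) S=68.0438 payoff=31.7062 vs cont=31.0970 → 31.7062 [stop]  node(5,3) S=92.9551 payoff=6.7949 vs cont=13.0262 → 13.0262 [wait]  node(5,4) S=126.9867 payoff=0.0000 vs cont=2.5794 → 2.5794 [wait]  node(5,5) S=173.4774 payoff=0.0000 vs cont=0.0000 → 0.0000 [wait]  ⇒ S*(5)=68.0438
t_4: node(4,0) S=42.6149 payoff=57.1351 vs cont=56.1856 → 57.1351 [stop]  node(4,1) S=58.2165 payoff=41.5335 vs cont=40.5840 → 41.5335 [stop]  node(4,2) S=79.5300 payoff=20.2200 vs cont=22.3057 → 22.3057 [wait]  node(4,3) S=108.6465 payoff=0.0000 vs cont=7.8137 → 7.8137 [wait]  node(4,4) S=148.4227 payoff=0.0000 vs cont=1.2985 → 1.2985 [wait]  ⇒ S*(4)=58.2165
t_3: node(3,0) S=49.8085 payoff=49.9415 vs cont=48.9919 → 49.9415 [stop]  node(3,1) S=68.0438 payoff=31.7062 vs cont=31.7726 → 31.7726 [wait]  node(3,2) S=92.9551 payoff=6.7949 vs cont=15.0346 → 15.0346 [wait]  node(3,3) S=126.9867 payoff=0.0000 vs cont=4.5659 → 4.5659 [wait]  ⇒ S*(3)=49.8085
t_2: node(2,0) S=58.2165 payoff=41.5335 vs cont=40.6163 → 41.5335 [stop]  node(2,1) S=79.5300 payoff=20.2200 vs cont=23.3173 → 23.3173 [wait]  node(2,2) S=108.6465 payoff=0.0000 vs cont=9.7923 → 9.7923 [wait]  ⇒ S*(2)=58.2165
t_1: node(1,0) S=68.0438 payoff=31.7062 vs cont=32.2653 → 32.2653 [wait]  node(1,1) S=92.9551 payoff=6.7949 vs cont=16.5076 → 16.5076 [wait]  ⇒ S*(1)=-
t_0: node(0,0) S=79.5300 payoff=20.2200 vs cont=24.2829 → 24.2829 [wait]  ⇒ S*(0)=-

price = 24.2829
boundary = - - 58.2165 49.8085 58.2165 68.0438 58.2165 68.0438
tree:
24.2829
32.2653 16.5076
41.5335 23.3173 9.7923
49.9415 31.7726 15.0346 4.5659
57.1351 41.5335 22.3057 7.8137 1.2985
63.2898 49.9415 31.7062 13.0262 2.5794 0.0000
68.5556 57.1351 41.5335 20.9187 5.1239 0.0000 0.0000
73.0609 63.2898 49.9415 31.7062 10.1787 0.0000 0.0000 0.0000
76.9155 68.5556 57.1351 41.5335 20.2200 0.0000 0.0000 0.0000 0.0000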